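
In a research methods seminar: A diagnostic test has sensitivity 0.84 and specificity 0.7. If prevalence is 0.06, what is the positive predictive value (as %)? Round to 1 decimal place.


PPV = (sens * prev) / (sens * prev + (1-spec) * (1-prev))
Numerator = 0.84 * 0.06 = 0.0504
P(positive and no disease) = (1 - spec) * (1 - prev) = (1 - 0.7) * (1 - 0.06) = 0.282
Denominator = 0.0504 + 0.282 = 0.3324
PPV = 0.0504 / 0.3324 = 0.151625
As percentage = 15.2


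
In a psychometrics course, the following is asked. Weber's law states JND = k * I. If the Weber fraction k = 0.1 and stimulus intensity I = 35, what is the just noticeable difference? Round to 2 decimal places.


JND = k * I
JND = 0.1 * 35
= 3.50


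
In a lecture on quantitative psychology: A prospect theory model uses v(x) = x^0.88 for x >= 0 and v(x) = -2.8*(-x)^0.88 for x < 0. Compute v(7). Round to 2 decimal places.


Since x = 7 >= 0, use v(x) = x^0.88
7^0.88 = 5.5423
v(7) = 5.54


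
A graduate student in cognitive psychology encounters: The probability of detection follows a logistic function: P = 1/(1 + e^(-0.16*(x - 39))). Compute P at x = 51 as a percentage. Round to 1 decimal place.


P(x) = 1/(1 + e^(-0.16*(51 - 39)))
Exponent = -0.16 * 12 = -1.92
e^(-1.92) = 0.146607
P = 1/(1 + 0.146607) = 0.872138
Percentage = 87.2


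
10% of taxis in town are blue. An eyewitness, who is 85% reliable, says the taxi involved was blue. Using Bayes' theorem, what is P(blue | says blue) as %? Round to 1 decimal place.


P(blue | says blue) = P(says blue | blue)*P(blue) / [P(says blue | blue)*P(blue) + P(says blue | not blue)*P(not blue)]
Numerator = 0.85 * 0.1 = 0.085
False identification = 0.15 * 0.9 = 0.135
P = 0.085 / (0.085 + 0.135)
= 0.085 / 0.22
As percentage = 38.6


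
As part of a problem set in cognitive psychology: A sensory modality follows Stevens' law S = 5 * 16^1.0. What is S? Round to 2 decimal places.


S = 5 * 16^1.0
16^1.0 = 16.0
S = 5 * 16.0
= 80.00


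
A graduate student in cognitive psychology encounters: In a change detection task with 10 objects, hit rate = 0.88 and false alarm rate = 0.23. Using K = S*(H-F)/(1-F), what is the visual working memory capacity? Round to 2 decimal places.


K = S * (H - F) / (1 - F)
H - F = 0.65
1 - F = 0.77
K = 10 * 0.65 / 0.77
= 8.44


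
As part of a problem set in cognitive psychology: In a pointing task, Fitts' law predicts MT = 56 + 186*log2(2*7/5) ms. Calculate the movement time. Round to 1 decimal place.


MT = 56 + 186 * log2(2*7/5)
2D/W = 2.8
log2(2.8) = 1.4854
MT = 56 + 186 * 1.4854
= 332.3 ms


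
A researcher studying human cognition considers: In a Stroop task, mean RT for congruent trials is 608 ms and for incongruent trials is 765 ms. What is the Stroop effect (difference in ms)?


Stroop effect = RT(incongruent) - RT(congruent)
= 765 - 608
= 157 ms


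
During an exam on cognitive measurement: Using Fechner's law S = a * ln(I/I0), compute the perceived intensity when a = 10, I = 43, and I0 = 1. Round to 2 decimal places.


S = 10 * ln(43/1)
I/I0 = 43.0
ln(43.0) = 3.7612
S = 10 * 3.7612
= 37.61


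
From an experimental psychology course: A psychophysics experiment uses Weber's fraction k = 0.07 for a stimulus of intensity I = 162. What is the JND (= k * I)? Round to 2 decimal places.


JND = k * I
JND = 0.07 * 162
= 11.34


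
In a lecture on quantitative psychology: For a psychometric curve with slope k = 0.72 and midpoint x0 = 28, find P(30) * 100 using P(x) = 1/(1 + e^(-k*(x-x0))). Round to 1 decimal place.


P(x) = 1/(1 + e^(-0.72*(30 - 28)))
Exponent = -0.72 * 2 = -1.44
e^(-1.44) = 0.236928
P = 1/(1 + 0.236928) = 0.808454
Percentage = 80.8


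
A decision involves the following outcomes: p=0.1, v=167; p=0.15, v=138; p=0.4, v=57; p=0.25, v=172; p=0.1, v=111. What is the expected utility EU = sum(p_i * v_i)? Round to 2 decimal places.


EU = sum(p_i * v_i)
0.1 * 167 = 16.7
0.15 * 138 = 20.7
0.4 * 57 = 22.8
0.25 * 172 = 43.0
0.1 * 111 = 11.1
EU = 16.7 + 20.7 + 22.8 + 43.0 + 11.1
= 114.30


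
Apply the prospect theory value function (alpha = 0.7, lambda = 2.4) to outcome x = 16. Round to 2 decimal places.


Since x = 16 >= 0, use v(x) = x^0.7
16^0.7 = 6.9644
v(16) = 6.96


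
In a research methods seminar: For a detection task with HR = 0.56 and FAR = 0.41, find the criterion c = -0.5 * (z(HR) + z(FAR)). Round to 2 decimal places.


c = -0.5 * (z(HR) + z(FAR))
z(0.56) = 0.151
z(0.41) = -0.2275
c = -0.5 * (0.151 + -0.2275)
= -0.5 * -0.0765
= 0.04


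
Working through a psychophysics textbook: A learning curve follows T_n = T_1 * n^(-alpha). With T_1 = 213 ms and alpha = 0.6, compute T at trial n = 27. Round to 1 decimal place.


T_n = 213 * 27^(-0.6)
27^(-0.6) = 0.138415
T_n = 213 * 0.138415
= 29.5 ms


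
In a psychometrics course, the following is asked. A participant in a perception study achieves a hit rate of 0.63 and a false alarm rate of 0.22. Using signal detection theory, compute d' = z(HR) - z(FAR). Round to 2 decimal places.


d' = z(HR) - z(FAR)
z(0.63) = 0.3319
z(0.22) = -0.7722
d' = 0.3319 - -0.7722
= 1.10


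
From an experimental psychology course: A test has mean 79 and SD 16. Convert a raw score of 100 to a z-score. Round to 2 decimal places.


z = (X - mu) / sigma
= (100 - 79) / 16
= 21 / 16
= 1.31


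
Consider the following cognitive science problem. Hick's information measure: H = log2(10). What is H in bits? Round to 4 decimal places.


H = log2(n)
H = log2(10)
= 3.3219


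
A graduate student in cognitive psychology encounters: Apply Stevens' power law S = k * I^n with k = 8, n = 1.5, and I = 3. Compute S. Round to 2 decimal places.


S = 8 * 3^1.5
3^1.5 = 5.1962
S = 8 * 5.1962
= 41.57


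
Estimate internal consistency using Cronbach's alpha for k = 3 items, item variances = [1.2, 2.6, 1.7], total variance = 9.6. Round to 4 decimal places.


alpha = (k/(k-1)) * (1 - sum(s_i^2)/s_total^2)
sum(item variances) = 5.5
k/(k-1) = 3/2 = 1.5
1 - 5.5/9.6 = 1 - 0.572917 = 0.427083
alpha = 1.5 * 0.427083
= 0.6406


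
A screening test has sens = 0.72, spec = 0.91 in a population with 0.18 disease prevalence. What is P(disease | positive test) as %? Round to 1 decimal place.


PPV = (sens * prev) / (sens * prev + (1-spec) * (1-prev))
Numerator = 0.72 * 0.18 = 0.1296
P(positive and no disease) = (1 - spec) * (1 - prev) = (1 - 0.91) * (1 - 0.18) = 0.0738
Denominator = 0.1296 + 0.0738 = 0.2034
PPV = 0.1296 / 0.2034 = 0.637168
As percentage = 63.7


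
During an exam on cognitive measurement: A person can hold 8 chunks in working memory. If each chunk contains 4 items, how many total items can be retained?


Total items = chunks * items_per_chunk
= 8 * 4
= 32


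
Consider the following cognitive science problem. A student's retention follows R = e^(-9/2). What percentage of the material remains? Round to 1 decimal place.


R = e^(-t/S)
-t/S = -9/2 = -4.5
R = e^(-4.5) = 0.011109
Percentage = 0.011109 * 100
= 1.1


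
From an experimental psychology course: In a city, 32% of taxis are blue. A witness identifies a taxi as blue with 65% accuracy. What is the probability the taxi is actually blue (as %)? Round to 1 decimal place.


P(blue | says blue) = P(says blue | blue)*P(blue) / [P(says blue | blue)*P(blue) + P(says blue | not blue)*P(not blue)]
Numerator = 0.65 * 0.32 = 0.208
False identification = 0.35 * 0.68 = 0.238
P = 0.208 / (0.208 + 0.238)
= 0.208 / 0.446
As percentage = 46.6


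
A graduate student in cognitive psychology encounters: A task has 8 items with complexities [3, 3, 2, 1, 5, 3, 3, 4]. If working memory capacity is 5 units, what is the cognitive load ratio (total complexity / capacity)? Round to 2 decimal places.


Total complexity = 3 + 3 + 2 + 1 + 5 + 3 + 3 + 4 = 24
Load = total / capacity = 24 / 5
= 4.80


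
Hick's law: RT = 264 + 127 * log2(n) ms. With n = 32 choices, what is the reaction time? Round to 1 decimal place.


RT = 264 + 127 * log2(32)
log2(32) = 5.0
RT = 264 + 127 * 5.0
= 264 + 635.0
= 899.0 ms


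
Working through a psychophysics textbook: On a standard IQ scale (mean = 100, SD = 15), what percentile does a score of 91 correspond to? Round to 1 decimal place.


z = (IQ - mean) / SD
z = (91 - 100) / 15 = -0.6
Percentile = Phi(-0.6) * 100
Phi(-0.6) = 0.274253
= 27.4


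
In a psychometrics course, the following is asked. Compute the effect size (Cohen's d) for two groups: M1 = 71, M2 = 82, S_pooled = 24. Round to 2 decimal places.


Cohen's d = (M1 - M2) / S_pooled
= (71 - 82) / 24
= -11 / 24
= -0.46


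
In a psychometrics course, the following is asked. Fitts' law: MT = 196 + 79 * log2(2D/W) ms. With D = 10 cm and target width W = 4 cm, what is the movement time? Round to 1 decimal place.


MT = 196 + 79 * log2(2*10/4)
2D/W = 5.0
log2(5.0) = 2.3219
MT = 196 + 79 * 2.3219
= 379.4 ms


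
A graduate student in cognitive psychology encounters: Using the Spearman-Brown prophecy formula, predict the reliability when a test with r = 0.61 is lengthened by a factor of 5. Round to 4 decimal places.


r_new = n*r / (1 + (n-1)*r)
Numerator = 5 * 0.61 = 3.05
Denominator = 1 + 4 * 0.61 = 3.44
r_new = 3.05 / 3.44
= 0.8866


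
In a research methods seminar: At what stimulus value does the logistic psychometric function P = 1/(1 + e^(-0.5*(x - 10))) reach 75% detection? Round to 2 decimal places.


At P = 0.75: 0.75 = 1/(1 + e^(-k*(x-x0)))
Solving: e^(-k*(x-x0)) = 1/3
x = x0 + ln(3)/k
ln(3) = 1.0986
x = 10 + 1.0986/0.5
= 10 + 2.1972
= 12.20


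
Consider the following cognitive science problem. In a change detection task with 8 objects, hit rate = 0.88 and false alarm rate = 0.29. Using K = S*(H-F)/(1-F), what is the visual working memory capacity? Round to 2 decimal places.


K = S * (H - F) / (1 - F)
H - F = 0.59
1 - F = 0.71
K = 8 * 0.59 / 0.71
= 6.65


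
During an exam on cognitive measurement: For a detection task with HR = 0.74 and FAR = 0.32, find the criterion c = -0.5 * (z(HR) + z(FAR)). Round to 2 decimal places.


c = -0.5 * (z(HR) + z(FAR))
z(0.74) = 0.6433
z(0.32) = -0.4677
c = -0.5 * (0.6433 + -0.4677)
= -0.5 * 0.1756
= -0.09


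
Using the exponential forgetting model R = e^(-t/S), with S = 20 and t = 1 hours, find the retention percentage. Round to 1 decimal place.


R = e^(-t/S)
-t/S = -1/20 = -0.05
R = e^(-0.05) = 0.951229
Percentage = 0.951229 * 100
= 95.1


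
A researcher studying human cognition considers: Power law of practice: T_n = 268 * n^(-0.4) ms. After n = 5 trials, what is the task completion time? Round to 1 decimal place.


T_n = 268 * 5^(-0.4)
5^(-0.4) = 0.525306
T_n = 268 * 0.525306
= 140.8 ms


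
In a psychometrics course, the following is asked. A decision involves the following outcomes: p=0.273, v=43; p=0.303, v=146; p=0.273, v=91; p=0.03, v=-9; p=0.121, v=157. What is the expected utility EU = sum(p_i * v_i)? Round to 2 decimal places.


EU = sum(p_i * v_i)
0.273 * 43 = 11.739
0.303 * 146 = 44.238
0.273 * 91 = 24.843
0.03 * -9 = -0.27
0.121 * 157 = 18.997
EU = 11.739 + 44.238 + 24.843 + -0.27 + 18.997
= 99.55


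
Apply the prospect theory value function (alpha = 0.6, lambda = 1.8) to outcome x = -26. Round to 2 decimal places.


Since x = -26 < 0, use v(x) = -lambda*(-x)^alpha
(-x) = 26
26^0.6 = 7.0629
v(-26) = -1.8 * 7.0629
= -12.71


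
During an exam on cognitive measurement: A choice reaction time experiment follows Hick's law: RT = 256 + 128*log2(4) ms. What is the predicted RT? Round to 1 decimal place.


RT = 256 + 128 * log2(4)
log2(4) = 2.0
RT = 256 + 128 * 2.0
= 256 + 256.0
= 512.0 ms


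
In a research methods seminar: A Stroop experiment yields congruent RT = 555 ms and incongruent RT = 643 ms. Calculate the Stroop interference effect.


Stroop effect = RT(incongruent) - RT(congruent)
= 643 - 555
= 88 ms


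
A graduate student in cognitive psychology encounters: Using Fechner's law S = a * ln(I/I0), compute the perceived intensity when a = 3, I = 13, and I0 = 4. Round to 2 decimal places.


S = 3 * ln(13/4)
I/I0 = 3.25
ln(3.25) = 1.1787
S = 3 * 1.1787
= 3.54


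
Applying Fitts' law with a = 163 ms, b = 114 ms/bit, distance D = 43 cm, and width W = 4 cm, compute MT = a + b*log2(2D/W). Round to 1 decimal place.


MT = 163 + 114 * log2(2*43/4)
2D/W = 21.5
log2(21.5) = 4.4263
MT = 163 + 114 * 4.4263
= 667.6 ms


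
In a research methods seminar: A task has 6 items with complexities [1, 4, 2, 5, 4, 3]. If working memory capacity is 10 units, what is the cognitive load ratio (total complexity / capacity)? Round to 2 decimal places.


Total complexity = 1 + 4 + 2 + 5 + 4 + 3 = 19
Load = total / capacity = 19 / 10
= 1.90


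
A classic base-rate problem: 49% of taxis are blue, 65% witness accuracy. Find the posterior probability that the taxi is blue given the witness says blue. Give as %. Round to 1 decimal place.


P(blue | says blue) = P(says blue | blue)*P(blue) / [P(says blue | blue)*P(blue) + P(says blue | not blue)*P(not blue)]
Numerator = 0.65 * 0.49 = 0.3185
False identification = 0.35 * 0.51 = 0.1785
P = 0.3185 / (0.3185 + 0.1785)
= 0.3185 / 0.497
As percentage = 64.1


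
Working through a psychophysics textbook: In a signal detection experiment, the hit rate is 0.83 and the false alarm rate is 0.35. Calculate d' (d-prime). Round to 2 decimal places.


d' = z(HR) - z(FAR)
z(0.83) = 0.9542
z(0.35) = -0.3853
d' = 0.9542 - -0.3853
= 1.34


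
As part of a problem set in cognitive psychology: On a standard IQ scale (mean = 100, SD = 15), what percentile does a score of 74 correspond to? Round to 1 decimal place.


z = (IQ - mean) / SD
z = (74 - 100) / 15 = -1.7333
Percentile = Phi(-1.7333) * 100
Phi(-1.7333) = 0.041521
= 4.2


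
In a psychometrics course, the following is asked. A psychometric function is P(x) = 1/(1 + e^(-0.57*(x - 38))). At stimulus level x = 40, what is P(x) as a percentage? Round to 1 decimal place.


P(x) = 1/(1 + e^(-0.57*(40 - 38)))
Exponent = -0.57 * 2 = -1.14
e^(-1.14) = 0.319819
P = 1/(1 + 0.319819) = 0.75768
Percentage = 75.8


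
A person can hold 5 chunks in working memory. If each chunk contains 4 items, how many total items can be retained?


Total items = chunks * items_per_chunk
= 5 * 4
= 20


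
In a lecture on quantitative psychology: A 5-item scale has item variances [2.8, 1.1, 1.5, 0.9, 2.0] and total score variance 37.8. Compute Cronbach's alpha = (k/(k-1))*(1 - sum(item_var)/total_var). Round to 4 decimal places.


alpha = (k/(k-1)) * (1 - sum(s_i^2)/s_total^2)
sum(item variances) = 8.3
k/(k-1) = 5/4 = 1.25
1 - 8.3/37.8 = 1 - 0.219577 = 0.780423
alpha = 1.25 * 0.780423
= 0.9755


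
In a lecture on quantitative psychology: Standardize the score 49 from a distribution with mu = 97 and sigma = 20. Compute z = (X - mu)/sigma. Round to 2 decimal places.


z = (X - mu) / sigma
= (49 - 97) / 20
= -48 / 20
= -2.40


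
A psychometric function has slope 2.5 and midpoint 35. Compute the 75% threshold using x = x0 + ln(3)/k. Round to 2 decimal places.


At P = 0.75: 0.75 = 1/(1 + e^(-k*(x-x0)))
Solving: e^(-k*(x-x0)) = 1/3
x = x0 + ln(3)/k
ln(3) = 1.0986
x = 35 + 1.0986/2.5
= 35 + 0.4394
= 35.44


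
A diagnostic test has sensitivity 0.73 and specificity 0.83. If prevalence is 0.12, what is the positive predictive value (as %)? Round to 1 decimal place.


PPV = (sens * prev) / (sens * prev + (1-spec) * (1-prev))
Numerator = 0.73 * 0.12 = 0.0876
P(positive and no disease) = (1 - spec) * (1 - prev) = (1 - 0.83) * (1 - 0.12) = 0.1496
Denominator = 0.0876 + 0.1496 = 0.2372
PPV = 0.0876 / 0.2372 = 0.369309
As percentage = 36.9


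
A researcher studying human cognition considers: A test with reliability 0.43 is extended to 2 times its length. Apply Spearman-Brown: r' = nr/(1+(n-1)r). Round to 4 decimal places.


r_new = n*r / (1 + (n-1)*r)
Numerator = 2 * 0.43 = 0.86
Denominator = 1 + 1 * 0.43 = 1.43
r_new = 0.86 / 1.43
= 0.6014


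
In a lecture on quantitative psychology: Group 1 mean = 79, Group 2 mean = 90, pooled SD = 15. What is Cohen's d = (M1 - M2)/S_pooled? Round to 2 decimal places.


Cohen's d = (M1 - M2) / S_pooled
= (79 - 90) / 15
= -11 / 15
= -0.73


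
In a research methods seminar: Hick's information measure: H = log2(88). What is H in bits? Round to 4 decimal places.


H = log2(n)
H = log2(88)
= 6.4594


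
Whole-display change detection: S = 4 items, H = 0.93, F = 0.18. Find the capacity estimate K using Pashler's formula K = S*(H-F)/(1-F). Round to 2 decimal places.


K = S * (H - F) / (1 - F)
H - F = 0.75
1 - F = 0.82
K = 4 * 0.75 / 0.82
= 3.66


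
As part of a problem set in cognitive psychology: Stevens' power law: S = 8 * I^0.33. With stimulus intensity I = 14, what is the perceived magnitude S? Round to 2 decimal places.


S = 8 * 14^0.33
14^0.33 = 2.389
S = 8 * 2.389
= 19.11


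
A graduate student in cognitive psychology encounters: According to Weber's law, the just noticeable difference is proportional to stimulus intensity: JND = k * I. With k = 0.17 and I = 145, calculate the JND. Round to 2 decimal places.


JND = k * I
JND = 0.17 * 145
= 24.65


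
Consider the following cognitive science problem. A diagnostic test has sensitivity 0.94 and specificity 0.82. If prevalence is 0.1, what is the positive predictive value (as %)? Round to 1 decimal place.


PPV = (sens * prev) / (sens * prev + (1-spec) * (1-prev))
Numerator = 0.94 * 0.1 = 0.094
P(positive and no disease) = (1 - spec) * (1 - prev) = (1 - 0.82) * (1 - 0.1) = 0.162
Denominator = 0.094 + 0.162 = 0.256
PPV = 0.094 / 0.256 = 0.367187
As percentage = 36.7


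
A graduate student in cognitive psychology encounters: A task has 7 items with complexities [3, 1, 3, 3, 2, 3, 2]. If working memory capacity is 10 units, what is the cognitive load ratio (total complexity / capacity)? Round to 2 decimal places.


Total complexity = 3 + 1 + 3 + 3 + 2 + 3 + 2 = 17
Load = total / capacity = 17 / 10
= 1.70


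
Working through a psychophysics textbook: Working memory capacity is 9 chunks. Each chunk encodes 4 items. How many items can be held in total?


Total items = chunks * items_per_chunk
= 9 * 4
= 36


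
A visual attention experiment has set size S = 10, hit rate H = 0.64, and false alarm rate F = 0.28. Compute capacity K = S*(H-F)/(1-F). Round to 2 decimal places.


K = S * (H - F) / (1 - F)
H - F = 0.36
1 - F = 0.72
K = 10 * 0.36 / 0.72
= 5.00


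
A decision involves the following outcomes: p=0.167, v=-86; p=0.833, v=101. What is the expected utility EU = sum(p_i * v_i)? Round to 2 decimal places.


EU = sum(p_i * v_i)
0.167 * -86 = -14.362
0.833 * 101 = 84.133
EU = -14.362 + 84.133
= 69.77


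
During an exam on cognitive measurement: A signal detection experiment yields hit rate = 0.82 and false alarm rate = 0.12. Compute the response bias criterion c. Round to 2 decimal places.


c = -0.5 * (z(HR) + z(FAR))
z(0.82) = 0.9154
z(0.12) = -1.175
c = -0.5 * (0.9154 + -1.175)
= -0.5 * -0.2596
= 0.13


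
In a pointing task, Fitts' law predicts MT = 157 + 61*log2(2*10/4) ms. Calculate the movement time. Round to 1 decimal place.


MT = 157 + 61 * log2(2*10/4)
2D/W = 5.0
log2(5.0) = 2.3219
MT = 157 + 61 * 2.3219
= 298.6 ms


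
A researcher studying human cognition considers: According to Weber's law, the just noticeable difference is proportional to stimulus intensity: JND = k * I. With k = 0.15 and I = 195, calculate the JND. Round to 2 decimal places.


JND = k * I
JND = 0.15 * 195
= 29.25


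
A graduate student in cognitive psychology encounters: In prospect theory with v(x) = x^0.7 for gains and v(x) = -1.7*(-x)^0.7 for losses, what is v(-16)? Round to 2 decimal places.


Since x = -16 < 0, use v(x) = -lambda*(-x)^alpha
(-x) = 16
16^0.7 = 6.9644
v(-16) = -1.7 * 6.9644
= -11.84


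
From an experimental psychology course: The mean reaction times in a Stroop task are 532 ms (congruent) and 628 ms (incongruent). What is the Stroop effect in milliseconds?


Stroop effect = RT(incongruent) - RT(congruent)
= 628 - 532
= 96 ms


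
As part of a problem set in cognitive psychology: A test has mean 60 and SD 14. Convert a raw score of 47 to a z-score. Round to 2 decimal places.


z = (X - mu) / sigma
= (47 - 60) / 14
= -13 / 14
= -0.93


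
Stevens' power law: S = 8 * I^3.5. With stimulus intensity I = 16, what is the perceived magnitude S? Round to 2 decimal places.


S = 8 * 16^3.5
16^3.5 = 16384.0
S = 8 * 16384.0
= 131072.00


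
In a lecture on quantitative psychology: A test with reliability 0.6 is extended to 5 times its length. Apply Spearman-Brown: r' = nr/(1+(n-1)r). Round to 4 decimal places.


r_new = n*r / (1 + (n-1)*r)
Numerator = 5 * 0.6 = 3.0
Denominator = 1 + 4 * 0.6 = 3.4
r_new = 3.0 / 3.4
= 0.8824


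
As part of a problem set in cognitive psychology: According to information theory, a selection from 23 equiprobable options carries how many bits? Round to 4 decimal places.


H = log2(n)
H = log2(23)
= 4.5236


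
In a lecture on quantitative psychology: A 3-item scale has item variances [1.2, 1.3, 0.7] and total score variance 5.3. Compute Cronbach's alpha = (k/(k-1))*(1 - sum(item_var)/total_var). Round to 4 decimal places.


alpha = (k/(k-1)) * (1 - sum(s_i^2)/s_total^2)
sum(item variances) = 3.2
k/(k-1) = 3/2 = 1.5
1 - 3.2/5.3 = 1 - 0.603774 = 0.396226
alpha = 1.5 * 0.396226
= 0.5943


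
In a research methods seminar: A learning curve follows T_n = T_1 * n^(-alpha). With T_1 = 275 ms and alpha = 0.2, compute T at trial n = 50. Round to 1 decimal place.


T_n = 275 * 50^(-0.2)
50^(-0.2) = 0.457305
T_n = 275 * 0.457305
= 125.8 ms


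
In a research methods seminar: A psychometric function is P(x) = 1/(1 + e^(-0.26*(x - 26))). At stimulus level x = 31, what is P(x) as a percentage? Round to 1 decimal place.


P(x) = 1/(1 + e^(-0.26*(31 - 26)))
Exponent = -0.26 * 5 = -1.3
e^(-1.3) = 0.272532
P = 1/(1 + 0.272532) = 0.785835
Percentage = 78.6


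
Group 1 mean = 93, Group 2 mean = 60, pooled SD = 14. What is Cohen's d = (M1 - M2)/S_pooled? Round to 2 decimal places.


Cohen's d = (M1 - M2) / S_pooled
= (93 - 60) / 14
= 33 / 14
= 2.36


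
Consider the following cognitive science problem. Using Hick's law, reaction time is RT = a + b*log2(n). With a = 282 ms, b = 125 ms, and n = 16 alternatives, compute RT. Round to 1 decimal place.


RT = 282 + 125 * log2(16)
log2(16) = 4.0
RT = 282 + 125 * 4.0
= 282 + 500.0
= 782.0 ms


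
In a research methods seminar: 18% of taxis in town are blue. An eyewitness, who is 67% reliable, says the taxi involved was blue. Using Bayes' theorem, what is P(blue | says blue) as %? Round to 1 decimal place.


P(blue | says blue) = P(says blue | blue)*P(blue) / [P(says blue | blue)*P(blue) + P(says blue | not blue)*P(not blue)]
Numerator = 0.67 * 0.18 = 0.1206
False identification = 0.33 * 0.82 = 0.2706
P = 0.1206 / (0.1206 + 0.2706)
= 0.1206 / 0.3912
As percentage = 30.8


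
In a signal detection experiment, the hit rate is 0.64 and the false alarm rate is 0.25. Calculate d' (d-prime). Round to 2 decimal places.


d' = z(HR) - z(FAR)
z(0.64) = 0.3585
z(0.25) = -0.6745
d' = 0.3585 - -0.6745
= 1.03


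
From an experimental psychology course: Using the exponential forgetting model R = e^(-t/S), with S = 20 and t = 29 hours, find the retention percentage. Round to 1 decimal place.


R = e^(-t/S)
-t/S = -29/20 = -1.45
R = e^(-1.45) = 0.23457
Percentage = 0.23457 * 100
= 23.5


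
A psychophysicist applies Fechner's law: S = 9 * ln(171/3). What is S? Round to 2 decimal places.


S = 9 * ln(171/3)
I/I0 = 57.0
ln(57.0) = 4.0431
S = 9 * 4.0431
= 36.39


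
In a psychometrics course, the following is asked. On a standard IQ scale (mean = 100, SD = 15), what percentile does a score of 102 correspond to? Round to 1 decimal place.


z = (IQ - mean) / SD
z = (102 - 100) / 15 = 0.1333
Percentile = Phi(0.1333) * 100
Phi(0.1333) = 0.553022
= 55.3


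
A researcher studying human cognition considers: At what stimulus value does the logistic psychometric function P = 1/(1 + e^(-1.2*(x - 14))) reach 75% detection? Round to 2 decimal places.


At P = 0.75: 0.75 = 1/(1 + e^(-k*(x-x0)))
Solving: e^(-k*(x-x0)) = 1/3
x = x0 + ln(3)/k
ln(3) = 1.0986
x = 14 + 1.0986/1.2
= 14 + 0.9155
= 14.92


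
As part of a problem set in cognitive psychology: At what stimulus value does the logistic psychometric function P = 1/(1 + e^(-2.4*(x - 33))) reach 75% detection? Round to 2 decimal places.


At P = 0.75: 0.75 = 1/(1 + e^(-k*(x-x0)))
Solving: e^(-k*(x-x0)) = 1/3
x = x0 + ln(3)/k
ln(3) = 1.0986
x = 33 + 1.0986/2.4
= 33 + 0.4578
= 33.46


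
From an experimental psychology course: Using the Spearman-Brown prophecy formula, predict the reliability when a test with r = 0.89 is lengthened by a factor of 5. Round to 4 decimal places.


r_new = n*r / (1 + (n-1)*r)
Numerator = 5 * 0.89 = 4.45
Denominator = 1 + 4 * 0.89 = 4.56
r_new = 4.45 / 4.56
= 0.9759


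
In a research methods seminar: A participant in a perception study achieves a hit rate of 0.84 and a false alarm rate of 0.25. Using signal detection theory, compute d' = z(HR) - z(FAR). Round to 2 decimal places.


d' = z(HR) - z(FAR)
z(0.84) = 0.9945
z(0.25) = -0.6745
d' = 0.9945 - -0.6745
= 1.67


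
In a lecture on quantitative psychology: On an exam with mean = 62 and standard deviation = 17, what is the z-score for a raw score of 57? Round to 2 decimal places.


z = (X - mu) / sigma
= (57 - 62) / 17
= -5 / 17
= -0.29


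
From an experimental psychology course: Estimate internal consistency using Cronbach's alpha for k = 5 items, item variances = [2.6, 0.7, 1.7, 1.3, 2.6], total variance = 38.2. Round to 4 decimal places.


alpha = (k/(k-1)) * (1 - sum(s_i^2)/s_total^2)
sum(item variances) = 8.9
k/(k-1) = 5/4 = 1.25
1 - 8.9/38.2 = 1 - 0.232984 = 0.767016
alpha = 1.25 * 0.767016
= 0.9588


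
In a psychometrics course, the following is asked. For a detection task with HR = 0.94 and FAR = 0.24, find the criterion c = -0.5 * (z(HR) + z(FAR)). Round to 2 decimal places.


c = -0.5 * (z(HR) + z(FAR))
z(0.94) = 1.5548
z(0.24) = -0.7063
c = -0.5 * (1.5548 + -0.7063)
= -0.5 * 0.8485
= -0.42


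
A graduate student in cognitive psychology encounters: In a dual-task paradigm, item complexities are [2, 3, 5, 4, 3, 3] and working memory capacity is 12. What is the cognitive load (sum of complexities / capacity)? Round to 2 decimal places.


Total complexity = 2 + 3 + 5 + 4 + 3 + 3 = 20
Load = total / capacity = 20 / 12
= 1.67


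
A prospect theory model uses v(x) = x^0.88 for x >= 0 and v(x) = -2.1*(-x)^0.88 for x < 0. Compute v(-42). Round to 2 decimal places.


Since x = -42 < 0, use v(x) = -lambda*(-x)^alpha
(-x) = 42
42^0.88 = 26.82
v(-42) = -2.1 * 26.82
= -56.32


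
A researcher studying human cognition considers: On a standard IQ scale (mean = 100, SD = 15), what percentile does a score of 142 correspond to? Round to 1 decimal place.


z = (IQ - mean) / SD
z = (142 - 100) / 15 = 2.8
Percentile = Phi(2.8) * 100
Phi(2.8) = 0.997445
= 99.7


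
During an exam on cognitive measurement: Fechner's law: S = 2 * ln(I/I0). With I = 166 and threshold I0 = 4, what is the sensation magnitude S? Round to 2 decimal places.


S = 2 * ln(166/4)
I/I0 = 41.5
ln(41.5) = 3.7257
S = 2 * 3.7257
= 7.45


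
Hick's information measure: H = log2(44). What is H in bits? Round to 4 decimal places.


H = log2(n)
H = log2(44)
= 5.4594


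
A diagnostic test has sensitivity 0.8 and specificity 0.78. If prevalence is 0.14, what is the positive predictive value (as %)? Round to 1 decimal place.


PPV = (sens * prev) / (sens * prev + (1-spec) * (1-prev))
Numerator = 0.8 * 0.14 = 0.112
P(positive and no disease) = (1 - spec) * (1 - prev) = (1 - 0.78) * (1 - 0.14) = 0.1892
Denominator = 0.112 + 0.1892 = 0.3012
PPV = 0.112 / 0.3012 = 0.371846
As percentage = 37.2


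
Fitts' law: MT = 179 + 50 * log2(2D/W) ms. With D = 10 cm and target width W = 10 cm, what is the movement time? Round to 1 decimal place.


MT = 179 + 50 * log2(2*10/10)
2D/W = 2.0
log2(2.0) = 1.0
MT = 179 + 50 * 1.0
= 229.0 ms


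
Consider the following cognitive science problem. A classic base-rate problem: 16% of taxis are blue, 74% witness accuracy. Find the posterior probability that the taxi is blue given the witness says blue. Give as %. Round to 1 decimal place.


P(blue | says blue) = P(says blue | blue)*P(blue) / [P(says blue | blue)*P(blue) + P(says blue | not blue)*P(not blue)]
Numerator = 0.74 * 0.16 = 0.1184
False identification = 0.26 * 0.84 = 0.2184
P = 0.1184 / (0.1184 + 0.2184)
= 0.1184 / 0.3368
As percentage = 35.2


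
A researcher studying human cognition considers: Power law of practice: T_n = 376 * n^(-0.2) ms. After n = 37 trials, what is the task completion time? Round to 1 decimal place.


T_n = 376 * 37^(-0.2)
37^(-0.2) = 0.485691
T_n = 376 * 0.485691
= 182.6 ms


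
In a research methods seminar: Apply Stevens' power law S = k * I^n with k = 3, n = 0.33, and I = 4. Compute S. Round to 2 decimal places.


S = 3 * 4^0.33
4^0.33 = 1.5801
S = 3 * 1.5801
= 4.74


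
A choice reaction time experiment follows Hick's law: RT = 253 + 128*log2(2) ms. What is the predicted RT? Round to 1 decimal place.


RT = 253 + 128 * log2(2)
log2(2) = 1.0
RT = 253 + 128 * 1.0
= 253 + 128.0
= 381.0 ms


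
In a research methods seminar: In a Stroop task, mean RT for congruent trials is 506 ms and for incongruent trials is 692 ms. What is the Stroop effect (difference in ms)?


Stroop effect = RT(incongruent) - RT(congruent)
= 692 - 506
= 186 ms


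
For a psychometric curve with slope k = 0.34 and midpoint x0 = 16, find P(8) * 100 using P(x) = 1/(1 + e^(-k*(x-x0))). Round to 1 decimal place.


P(x) = 1/(1 + e^(-0.34*(8 - 16)))
Exponent = -0.34 * -8 = 2.72
e^(2.72) = 15.180322
P = 1/(1 + 15.180322) = 0.061803
Percentage = 6.2


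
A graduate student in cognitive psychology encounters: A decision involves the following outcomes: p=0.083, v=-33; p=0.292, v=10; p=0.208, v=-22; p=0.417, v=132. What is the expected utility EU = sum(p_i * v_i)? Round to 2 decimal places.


EU = sum(p_i * v_i)
0.083 * -33 = -2.739
0.292 * 10 = 2.92
0.208 * -22 = -4.576
0.417 * 132 = 55.044
EU = -2.739 + 2.92 + -4.576 + 55.044
= 50.65


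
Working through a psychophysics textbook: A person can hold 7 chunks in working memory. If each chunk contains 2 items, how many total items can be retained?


Total items = chunks * items_per_chunk
= 7 * 2
= 14


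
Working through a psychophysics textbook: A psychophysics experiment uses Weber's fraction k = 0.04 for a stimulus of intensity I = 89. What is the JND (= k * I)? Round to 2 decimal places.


JND = k * I
JND = 0.04 * 89
= 3.56


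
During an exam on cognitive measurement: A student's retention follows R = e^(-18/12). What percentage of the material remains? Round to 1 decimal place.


R = e^(-t/S)
-t/S = -18/12 = -1.5
R = e^(-1.5) = 0.22313
Percentage = 0.22313 * 100
= 22.3


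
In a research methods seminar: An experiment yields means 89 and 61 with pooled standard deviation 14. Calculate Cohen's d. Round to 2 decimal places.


Cohen's d = (M1 - M2) / S_pooled
= (89 - 61) / 14
= 28 / 14
= 2.00


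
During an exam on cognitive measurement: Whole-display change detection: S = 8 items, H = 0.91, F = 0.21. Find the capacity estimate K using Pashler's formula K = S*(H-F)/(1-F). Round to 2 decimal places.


K = S * (H - F) / (1 - F)
H - F = 0.7
1 - F = 0.79
K = 8 * 0.7 / 0.79
= 7.09


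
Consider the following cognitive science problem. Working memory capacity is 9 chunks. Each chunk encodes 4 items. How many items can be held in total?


Total items = chunks * items_per_chunk
= 9 * 4
= 36


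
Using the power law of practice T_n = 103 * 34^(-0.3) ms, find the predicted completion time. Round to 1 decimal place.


T_n = 103 * 34^(-0.3)
34^(-0.3) = 0.347181
T_n = 103 * 0.347181
= 35.8 ms


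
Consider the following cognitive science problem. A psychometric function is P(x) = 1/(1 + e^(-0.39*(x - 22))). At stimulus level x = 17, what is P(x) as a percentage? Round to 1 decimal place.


P(x) = 1/(1 + e^(-0.39*(17 - 22)))
Exponent = -0.39 * -5 = 1.95
e^(1.95) = 7.028688
P = 1/(1 + 7.028688) = 0.124553
Percentage = 12.5


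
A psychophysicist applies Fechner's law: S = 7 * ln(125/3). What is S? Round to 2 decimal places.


S = 7 * ln(125/3)
I/I0 = 41.666667
ln(41.666667) = 3.7297
S = 7 * 3.7297
= 26.11


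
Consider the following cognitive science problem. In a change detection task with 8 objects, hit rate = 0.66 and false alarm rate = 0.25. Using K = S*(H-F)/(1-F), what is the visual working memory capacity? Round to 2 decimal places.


K = S * (H - F) / (1 - F)
H - F = 0.41
1 - F = 0.75
K = 8 * 0.41 / 0.75
= 4.37


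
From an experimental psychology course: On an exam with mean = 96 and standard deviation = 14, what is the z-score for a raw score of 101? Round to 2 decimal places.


z = (X - mu) / sigma
= (101 - 96) / 14
= 5 / 14
= 0.36


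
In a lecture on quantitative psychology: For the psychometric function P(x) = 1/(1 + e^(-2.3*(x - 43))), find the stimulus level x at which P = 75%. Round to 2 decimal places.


At P = 0.75: 0.75 = 1/(1 + e^(-k*(x-x0)))
Solving: e^(-k*(x-x0)) = 1/3
x = x0 + ln(3)/k
ln(3) = 1.0986
x = 43 + 1.0986/2.3
= 43 + 0.4777
= 43.48


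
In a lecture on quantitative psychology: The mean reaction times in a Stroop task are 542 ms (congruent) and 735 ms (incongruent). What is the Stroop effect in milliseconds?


Stroop effect = RT(incongruent) - RT(congruent)
= 735 - 542
= 193 ms


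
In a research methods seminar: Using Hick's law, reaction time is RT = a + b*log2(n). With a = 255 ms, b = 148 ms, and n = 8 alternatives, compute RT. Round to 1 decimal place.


RT = 255 + 148 * log2(8)
log2(8) = 3.0
RT = 255 + 148 * 3.0
= 255 + 444.0
= 699.0 ms


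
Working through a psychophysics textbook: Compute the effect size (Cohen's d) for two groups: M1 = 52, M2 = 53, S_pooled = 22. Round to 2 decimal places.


Cohen's d = (M1 - M2) / S_pooled
= (52 - 53) / 22
= -1 / 22
= -0.05


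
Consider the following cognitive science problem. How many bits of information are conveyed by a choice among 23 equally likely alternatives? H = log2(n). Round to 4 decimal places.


H = log2(n)
H = log2(23)
= 4.5236


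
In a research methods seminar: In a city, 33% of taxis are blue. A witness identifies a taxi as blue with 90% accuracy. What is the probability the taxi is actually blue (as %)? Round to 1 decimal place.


P(blue | says blue) = P(says blue | blue)*P(blue) / [P(says blue | blue)*P(blue) + P(says blue | not blue)*P(not blue)]
Numerator = 0.9 * 0.33 = 0.297
False identification = 0.1 * 0.67 = 0.067
P = 0.297 / (0.297 + 0.067)
= 0.297 / 0.364
As percentage = 81.6


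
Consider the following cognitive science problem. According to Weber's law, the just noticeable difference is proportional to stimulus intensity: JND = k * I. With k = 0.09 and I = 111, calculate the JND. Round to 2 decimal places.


JND = k * I
JND = 0.09 * 111
= 9.99


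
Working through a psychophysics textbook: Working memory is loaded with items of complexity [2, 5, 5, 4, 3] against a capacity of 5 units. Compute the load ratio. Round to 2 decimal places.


Total complexity = 2 + 5 + 5 + 4 + 3 = 19
Load = total / capacity = 19 / 5
= 3.80


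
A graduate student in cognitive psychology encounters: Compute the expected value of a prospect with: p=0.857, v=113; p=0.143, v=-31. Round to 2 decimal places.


EU = sum(p_i * v_i)
0.857 * 113 = 96.841
0.143 * -31 = -4.433
EU = 96.841 + -4.433
= 92.41


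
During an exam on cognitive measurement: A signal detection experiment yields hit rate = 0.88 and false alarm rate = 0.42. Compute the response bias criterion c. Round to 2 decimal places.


c = -0.5 * (z(HR) + z(FAR))
z(0.88) = 1.175
z(0.42) = -0.2019
c = -0.5 * (1.175 + -0.2019)
= -0.5 * 0.9731
= -0.49


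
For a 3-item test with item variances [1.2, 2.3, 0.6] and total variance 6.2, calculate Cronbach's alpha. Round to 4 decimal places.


alpha = (k/(k-1)) * (1 - sum(s_i^2)/s_total^2)
sum(item variances) = 4.1
k/(k-1) = 3/2 = 1.5
1 - 4.1/6.2 = 1 - 0.66129 = 0.33871
alpha = 1.5 * 0.33871
= 0.5081


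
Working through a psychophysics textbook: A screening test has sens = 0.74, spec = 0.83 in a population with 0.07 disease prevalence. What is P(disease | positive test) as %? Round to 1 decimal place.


PPV = (sens * prev) / (sens * prev + (1-spec) * (1-prev))
Numerator = 0.74 * 0.07 = 0.0518
P(positive and no disease) = (1 - spec) * (1 - prev) = (1 - 0.83) * (1 - 0.07) = 0.1581
Denominator = 0.0518 + 0.1581 = 0.2099
PPV = 0.0518 / 0.2099 = 0.246784
As percentage = 24.7


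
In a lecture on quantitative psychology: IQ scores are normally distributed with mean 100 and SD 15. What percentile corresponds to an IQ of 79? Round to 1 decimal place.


z = (IQ - mean) / SD
z = (79 - 100) / 15 = -1.4
Percentile = Phi(-1.4) * 100
Phi(-1.4) = 0.080757
= 8.1


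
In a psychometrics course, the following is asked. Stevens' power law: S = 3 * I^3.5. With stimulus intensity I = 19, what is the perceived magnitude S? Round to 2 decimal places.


S = 3 * 19^3.5
19^3.5 = 29897.6879
S = 3 * 29897.6879
= 89693.06


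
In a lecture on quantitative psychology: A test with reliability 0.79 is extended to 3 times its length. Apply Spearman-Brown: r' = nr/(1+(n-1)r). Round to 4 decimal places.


r_new = n*r / (1 + (n-1)*r)
Numerator = 3 * 0.79 = 2.37
Denominator = 1 + 2 * 0.79 = 2.58
r_new = 2.37 / 2.58
= 0.9186


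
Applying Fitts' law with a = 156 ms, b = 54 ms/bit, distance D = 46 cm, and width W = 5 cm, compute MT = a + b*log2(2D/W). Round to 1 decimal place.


MT = 156 + 54 * log2(2*46/5)
2D/W = 18.4
log2(18.4) = 4.2016
MT = 156 + 54 * 4.2016
= 382.9 ms


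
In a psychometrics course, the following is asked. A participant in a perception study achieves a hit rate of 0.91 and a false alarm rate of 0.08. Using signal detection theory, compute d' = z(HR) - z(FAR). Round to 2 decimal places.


d' = z(HR) - z(FAR)
z(0.91) = 1.3408
z(0.08) = -1.4051
d' = 1.3408 - -1.4051
= 2.75


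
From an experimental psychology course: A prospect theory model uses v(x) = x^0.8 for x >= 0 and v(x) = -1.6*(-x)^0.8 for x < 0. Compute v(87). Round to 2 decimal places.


Since x = 87 >= 0, use v(x) = x^0.8
87^0.8 = 35.6136
v(87) = 35.61


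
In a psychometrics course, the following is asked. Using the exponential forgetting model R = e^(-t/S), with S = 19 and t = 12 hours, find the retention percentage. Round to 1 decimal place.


R = e^(-t/S)
-t/S = -12/19 = -0.631579
R = e^(-0.631579) = 0.531752
Percentage = 0.531752 * 100
= 53.2


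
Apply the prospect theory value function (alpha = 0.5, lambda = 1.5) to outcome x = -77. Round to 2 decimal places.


Since x = -77 < 0, use v(x) = -lambda*(-x)^alpha
(-x) = 77
77^0.5 = 8.775
v(-77) = -1.5 * 8.775
= -13.16


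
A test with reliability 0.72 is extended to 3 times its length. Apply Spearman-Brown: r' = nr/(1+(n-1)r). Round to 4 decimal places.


r_new = n*r / (1 + (n-1)*r)
Numerator = 3 * 0.72 = 2.16
Denominator = 1 + 2 * 0.72 = 2.44
r_new = 2.16 / 2.44
= 0.8852


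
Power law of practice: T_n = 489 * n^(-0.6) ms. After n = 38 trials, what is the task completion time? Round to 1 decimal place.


T_n = 489 * 38^(-0.6)
38^(-0.6) = 0.112753
T_n = 489 * 0.112753
= 55.1 ms


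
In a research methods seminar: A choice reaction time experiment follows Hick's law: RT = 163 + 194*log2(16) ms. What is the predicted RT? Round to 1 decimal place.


RT = 163 + 194 * log2(16)
log2(16) = 4.0
RT = 163 + 194 * 4.0
= 163 + 776.0
= 939.0 ms


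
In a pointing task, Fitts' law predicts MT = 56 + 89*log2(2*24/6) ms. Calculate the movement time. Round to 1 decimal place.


MT = 56 + 89 * log2(2*24/6)
2D/W = 8.0
log2(8.0) = 3.0
MT = 56 + 89 * 3.0
= 323.0 ms
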